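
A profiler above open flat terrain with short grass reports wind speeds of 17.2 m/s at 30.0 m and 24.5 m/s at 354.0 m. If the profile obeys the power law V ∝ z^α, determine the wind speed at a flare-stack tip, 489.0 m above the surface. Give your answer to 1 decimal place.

First find α: α = ln(V₂/V₁)/ln(z₂/z₁) = ln(24.5/17.2)/ln(354.0/30.0) = 0.35376/2.46810 = 0.1433
Extrapolate from 354.0 m to 489.0 m: V₃ = 24.5 × (489.0/354.0)^0.1433 = 24.5 × 1.0474 = 25.6612 m/s

25.7 m/s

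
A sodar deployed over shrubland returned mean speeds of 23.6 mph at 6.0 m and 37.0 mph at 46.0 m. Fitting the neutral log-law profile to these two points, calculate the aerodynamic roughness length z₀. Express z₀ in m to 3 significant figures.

Log law: V(z) ∝ ln(z/z₀). With r = V₁/V₂ = 23.6/37.0 = 0.63784,
r · ln(z₂/z₀) = ln(z₁/z₀) ⇒ ln z₀ = (ln z₁ − r·ln z₂)/(1 − r)
ln z₀ = (1.79176 − 0.63784×3.82864) / 0.36216 = -1.7956
z₀ = exp(-1.7956) = 0.1660 m

z₀ ≈ 0.166 m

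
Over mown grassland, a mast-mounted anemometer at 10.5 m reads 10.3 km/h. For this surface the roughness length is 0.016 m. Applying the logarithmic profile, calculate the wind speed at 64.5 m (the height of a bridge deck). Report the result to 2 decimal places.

13.18 km/h

Log law: V(z) ∝ ln(z/z₀), so V₂/V₁ = ln(z₂/z₀) / ln(z₁/z₀).
ln(64.5/0.016) = 8.3018, ln(10.5/0.016) = 6.4865
V₂ = 10.3 × 8.3018/6.4865 = 10.3 × 1.2799 = 13.1825 km/h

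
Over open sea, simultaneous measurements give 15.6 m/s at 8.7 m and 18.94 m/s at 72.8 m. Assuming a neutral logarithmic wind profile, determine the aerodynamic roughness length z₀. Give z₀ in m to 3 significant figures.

Log law: V(z) ∝ ln(z/z₀). With r = V₁/V₂ = 15.6/18.94 = 0.82365,
r · ln(z₂/z₀) = ln(z₁/z₀) ⇒ ln z₀ = (ln z₁ − r·ln z₂)/(1 − r)
ln z₀ = (2.16332 − 0.82365×4.28772) / 0.17635 = -7.7590
z₀ = exp(-7.7590) = 0.0004269 m

z₀ ≈ 0.000427 m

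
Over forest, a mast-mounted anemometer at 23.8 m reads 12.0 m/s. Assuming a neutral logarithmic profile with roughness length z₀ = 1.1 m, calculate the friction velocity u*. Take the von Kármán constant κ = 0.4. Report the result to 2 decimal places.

Log law: V(z) = (u*/κ) · ln(z/z₀) ⇒ u* = κ · V / ln(z/z₀)
u* = 0.4 × 12.0 / ln(23.8/1.1) = 0.4 × 12.0 / 3.0744
   = 4.8000 / 3.0744 = 1.5613 m/s

u* ≈ 1.56 m/s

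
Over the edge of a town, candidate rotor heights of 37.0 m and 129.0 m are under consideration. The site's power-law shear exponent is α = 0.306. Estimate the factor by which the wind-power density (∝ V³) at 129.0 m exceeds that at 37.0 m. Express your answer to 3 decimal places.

3.147

Speed ratio: V_B/V_A = (z_B/z_A)^α = (129.0/37.0)^0.306 = (3.4865)^0.306 = 1.46545
Power-density ratio: P_B/P_A = (V_B/V_A)³ = (1.46545)³ = 3.14711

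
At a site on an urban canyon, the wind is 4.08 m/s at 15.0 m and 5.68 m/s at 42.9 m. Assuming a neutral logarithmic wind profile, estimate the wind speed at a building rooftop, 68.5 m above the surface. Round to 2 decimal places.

Log law: V ∝ ln(z/z₀). From the pair, with r = V₁/V₂ = 0.71831,
ln z₀ = (ln z₁ − r·ln z₂)/(1 − r) = (2.7081 − 0.71831×3.7589)/0.28169 = 0.0285 → z₀ = 1.029 m
V₃ = V₁ · ln(z₃/z₀)/ln(z₁/z₀) = 4.08 × 4.1984/2.6796 = 6.3925 m/s

6.39 m/s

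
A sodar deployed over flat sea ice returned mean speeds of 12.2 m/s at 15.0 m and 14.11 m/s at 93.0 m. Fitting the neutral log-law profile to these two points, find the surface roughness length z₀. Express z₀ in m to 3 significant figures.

Log law: V(z) ∝ ln(z/z₀). With r = V₁/V₂ = 12.2/14.11 = 0.86464,
r · ln(z₂/z₀) = ln(z₁/z₀) ⇒ ln z₀ = (ln z₁ − r·ln z₂)/(1 − r)
ln z₀ = (2.70805 − 0.86464×4.53260) / 0.13536 = -8.9461
z₀ = exp(-8.9461) = 0.0001302 m

z₀ ≈ 0.000130 m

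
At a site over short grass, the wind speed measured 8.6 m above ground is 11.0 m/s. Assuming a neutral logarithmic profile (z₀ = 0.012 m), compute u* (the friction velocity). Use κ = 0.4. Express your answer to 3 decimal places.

Log law: V(z) = (u*/κ) · ln(z/z₀) ⇒ u* = κ · V / ln(z/z₀)
u* = 0.4 × 11.0 / ln(8.6/0.012) = 0.4 × 11.0 / 6.5746
   = 4.4000 / 6.5746 = 0.6692 m/s

u* ≈ 0.669 m/s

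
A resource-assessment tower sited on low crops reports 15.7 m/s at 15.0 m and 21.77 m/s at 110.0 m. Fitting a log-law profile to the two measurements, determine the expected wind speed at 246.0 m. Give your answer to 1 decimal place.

Log law: V ∝ ln(z/z₀). From the pair, with r = V₁/V₂ = 0.72118,
ln z₀ = (ln z₁ − r·ln z₂)/(1 − r) = (2.7081 − 0.72118×4.7005)/0.27882 = -2.4454 → z₀ = 0.08670 m
V₃ = V₁ · ln(z₃/z₀)/ln(z₁/z₀) = 15.7 × 7.9507/5.1534 = 24.2220 m/s

24.2 m/s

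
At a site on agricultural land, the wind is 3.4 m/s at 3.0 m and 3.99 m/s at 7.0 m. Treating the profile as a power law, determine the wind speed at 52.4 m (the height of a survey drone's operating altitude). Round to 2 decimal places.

First find α: α = ln(V₂/V₁)/ln(z₂/z₁) = ln(3.99/3.4)/ln(7.0/3.0) = 0.16002/0.84730 = 0.1889
Extrapolate from 7.0 m to 52.4 m: V₃ = 3.99 × (52.4/7.0)^0.1889 = 3.99 × 1.4625 = 5.8355 m/s

5.84 m/s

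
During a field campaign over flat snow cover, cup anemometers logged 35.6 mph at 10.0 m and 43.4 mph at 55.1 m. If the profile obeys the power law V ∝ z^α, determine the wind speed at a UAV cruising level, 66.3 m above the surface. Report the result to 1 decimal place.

44.3 mph

First find α: α = ln(V₂/V₁)/ln(z₂/z₁) = ln(43.4/35.6)/ln(55.1/10.0) = 0.19811/1.70656 = 0.1161
Extrapolate from 55.1 m to 66.3 m: V₃ = 43.4 × (66.3/55.1)^0.1161 = 43.4 × 1.0217 = 44.3424 mph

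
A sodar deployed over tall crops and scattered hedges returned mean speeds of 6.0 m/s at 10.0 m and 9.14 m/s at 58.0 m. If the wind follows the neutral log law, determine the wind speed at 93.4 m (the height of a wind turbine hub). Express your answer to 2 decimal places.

9.99 m/s

Log law: V ∝ ln(z/z₀). From the pair, with r = V₁/V₂ = 0.65646,
ln z₀ = (ln z₁ − r·ln z₂)/(1 − r) = (2.3026 − 0.65646×4.0604)/0.34354 = -1.0564 → z₀ = 0.3477 m
V₃ = V₁ · ln(z₃/z₀)/ln(z₁/z₀) = 6.0 × 5.5933/3.3590 = 9.9911 m/s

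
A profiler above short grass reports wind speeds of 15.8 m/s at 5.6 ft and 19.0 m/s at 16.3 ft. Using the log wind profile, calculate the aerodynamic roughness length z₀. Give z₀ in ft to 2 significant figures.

Log law: V(z) ∝ ln(z/z₀). With r = V₁/V₂ = 15.8/19.0 = 0.83158,
r · ln(z₂/z₀) = ln(z₁/z₀) ⇒ ln z₀ = (ln z₁ − r·ln z₂)/(1 − r)
ln z₀ = (1.72277 − 0.83158×2.79117) / 0.16842 = -3.5525
z₀ = exp(-3.5525) = 0.02865 ft

z₀ ≈ 0.029 ft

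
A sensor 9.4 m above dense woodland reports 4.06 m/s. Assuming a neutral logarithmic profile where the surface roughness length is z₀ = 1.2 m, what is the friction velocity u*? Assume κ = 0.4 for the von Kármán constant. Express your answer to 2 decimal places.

u* ≈ 0.79 m/s

Log law: V(z) = (u*/κ) · ln(z/z₀) ⇒ u* = κ · V / ln(z/z₀)
u* = 0.4 × 4.06 / ln(9.4/1.2) = 0.4 × 4.06 / 2.0584
   = 1.6240 / 2.0584 = 0.7890 m/s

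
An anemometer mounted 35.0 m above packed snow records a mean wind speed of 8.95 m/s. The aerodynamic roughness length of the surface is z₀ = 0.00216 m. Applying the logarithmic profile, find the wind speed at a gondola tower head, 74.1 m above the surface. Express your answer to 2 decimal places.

Log law: V(z) ∝ ln(z/z₀), so V₂/V₁ = ln(z₂/z₀) / ln(z₁/z₀).
ln(74.1/0.00216) = 10.4431, ln(35.0/0.00216) = 9.6930
V₂ = 8.95 × 10.4431/9.6930 = 8.95 × 1.0774 = 9.6426 m/s

9.64 m/s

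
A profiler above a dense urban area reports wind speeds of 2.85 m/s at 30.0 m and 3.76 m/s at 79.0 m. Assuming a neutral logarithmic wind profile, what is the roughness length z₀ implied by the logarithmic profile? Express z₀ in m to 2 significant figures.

Log law: V(z) ∝ ln(z/z₀). With r = V₁/V₂ = 2.85/3.76 = 0.75798,
r · ln(z₂/z₀) = ln(z₁/z₀) ⇒ ln z₀ = (ln z₁ − r·ln z₂)/(1 − r)
ln z₀ = (3.40120 − 0.75798×4.36945) / 0.24202 = 0.3688
z₀ = exp(0.3688) = 1.446 m

z₀ ≈ 1.4 m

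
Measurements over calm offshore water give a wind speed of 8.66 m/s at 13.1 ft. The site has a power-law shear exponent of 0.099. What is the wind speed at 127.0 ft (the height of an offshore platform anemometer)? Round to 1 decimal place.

10.8 m/s

Power-law profile: V₂ = V₁ · (z₂/z₁)^α
V₂ = 8.66 × (127.0/13.1)^0.099 = 8.66 × (9.6947)^0.099
    = 8.66 × 1.2522 = 10.8439 m/s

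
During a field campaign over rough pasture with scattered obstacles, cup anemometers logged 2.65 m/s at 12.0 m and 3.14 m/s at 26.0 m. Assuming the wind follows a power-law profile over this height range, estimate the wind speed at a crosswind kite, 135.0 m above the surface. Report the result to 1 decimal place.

First find α: α = ln(V₂/V₁)/ln(z₂/z₁) = ln(3.14/2.65)/ln(26.0/12.0) = 0.16966/0.77319 = 0.2194
Extrapolate from 26.0 m to 135.0 m: V₃ = 3.14 × (135.0/26.0)^0.2194 = 3.14 × 1.4354 = 4.5072 m/s

4.5 m/s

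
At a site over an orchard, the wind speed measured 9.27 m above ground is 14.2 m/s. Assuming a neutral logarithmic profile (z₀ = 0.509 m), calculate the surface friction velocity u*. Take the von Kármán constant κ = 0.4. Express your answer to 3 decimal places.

Log law: V(z) = (u*/κ) · ln(z/z₀) ⇒ u* = κ · V / ln(z/z₀)
u* = 0.4 × 14.2 / ln(9.27/0.509) = 0.4 × 14.2 / 2.9021
   = 5.6800 / 2.9021 = 1.9572 m/s

u* ≈ 1.957 m/s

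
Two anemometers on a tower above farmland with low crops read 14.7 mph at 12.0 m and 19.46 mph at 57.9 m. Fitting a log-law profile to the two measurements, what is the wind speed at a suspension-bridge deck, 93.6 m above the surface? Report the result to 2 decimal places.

20.91 mph

Log law: V ∝ ln(z/z₀). From the pair, with r = V₁/V₂ = 0.75540,
ln z₀ = (ln z₁ − r·ln z₂)/(1 − r) = (2.4849 − 0.75540×4.0587)/0.24460 = -2.3754 → z₀ = 0.09298 m
V₃ = V₁ · ln(z₃/z₀)/ln(z₁/z₀) = 14.7 × 6.9144/4.8603 = 20.9127 mph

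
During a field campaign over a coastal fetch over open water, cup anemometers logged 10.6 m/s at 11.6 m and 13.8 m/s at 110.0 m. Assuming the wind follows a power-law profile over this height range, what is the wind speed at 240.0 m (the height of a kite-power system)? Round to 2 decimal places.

First find α: α = ln(V₂/V₁)/ln(z₂/z₁) = ln(13.8/10.6)/ln(110.0/11.6) = 0.26381/2.24948 = 0.1173
Extrapolate from 110.0 m to 240.0 m: V₃ = 13.8 × (240.0/110.0)^0.1173 = 13.8 × 1.0958 = 15.1222 m/s

15.12 m/s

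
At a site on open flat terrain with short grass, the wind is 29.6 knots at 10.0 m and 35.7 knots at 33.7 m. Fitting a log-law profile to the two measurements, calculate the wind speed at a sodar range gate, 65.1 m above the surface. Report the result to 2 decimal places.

Log law: V ∝ ln(z/z₀). From the pair, with r = V₁/V₂ = 0.82913,
ln z₀ = (ln z₁ − r·ln z₂)/(1 − r) = (2.3026 − 0.82913×3.5175)/0.17087 = -3.5927 → z₀ = 0.02752 m
V₃ = V₁ · ln(z₃/z₀)/ln(z₁/z₀) = 29.6 × 7.7687/5.8953 = 39.0059 knots

39.01 knots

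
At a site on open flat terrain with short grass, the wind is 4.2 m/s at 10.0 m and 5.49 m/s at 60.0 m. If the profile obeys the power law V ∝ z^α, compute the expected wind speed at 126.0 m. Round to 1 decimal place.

6.1 m/s

First find α: α = ln(V₂/V₁)/ln(z₂/z₁) = ln(5.49/4.2)/ln(60.0/10.0) = 0.26784/1.79176 = 0.1495
Extrapolate from 60.0 m to 126.0 m: V₃ = 5.49 × (126.0/60.0)^0.1495 = 5.49 × 1.1173 = 6.1339 m/s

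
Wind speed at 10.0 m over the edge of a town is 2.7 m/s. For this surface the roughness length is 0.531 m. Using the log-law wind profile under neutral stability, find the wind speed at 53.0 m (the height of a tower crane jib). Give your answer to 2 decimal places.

4.23 m/s

Log law: V(z) ∝ ln(z/z₀), so V₂/V₁ = ln(z₂/z₀) / ln(z₁/z₀).
ln(53.0/0.531) = 4.6033, ln(10.0/0.531) = 2.9356
V₂ = 2.7 × 4.6033/2.9356 = 2.7 × 1.5681 = 4.2339 m/s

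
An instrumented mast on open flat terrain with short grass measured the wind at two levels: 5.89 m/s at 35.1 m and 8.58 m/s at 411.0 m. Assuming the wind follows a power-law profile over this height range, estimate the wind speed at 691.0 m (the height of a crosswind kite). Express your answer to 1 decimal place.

First find α: α = ln(V₂/V₁)/ln(z₂/z₁) = ln(8.58/5.89)/ln(411.0/35.1) = 0.37618/2.46039 = 0.1529
Extrapolate from 411.0 m to 691.0 m: V₃ = 8.58 × (691.0/411.0)^0.1529 = 8.58 × 1.0827 = 9.2894 m/s

9.3 m/s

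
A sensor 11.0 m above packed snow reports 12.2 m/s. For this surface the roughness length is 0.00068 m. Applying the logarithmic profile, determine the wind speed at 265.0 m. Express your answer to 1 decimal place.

Log law: V(z) ∝ ln(z/z₀), so V₂/V₁ = ln(z₂/z₀) / ln(z₁/z₀).
ln(265.0/0.00068) = 12.8731, ln(11.0/0.00068) = 9.6913
V₂ = 12.2 × 12.8731/9.6913 = 12.2 × 1.3283 = 16.2055 m/s

16.2 m/s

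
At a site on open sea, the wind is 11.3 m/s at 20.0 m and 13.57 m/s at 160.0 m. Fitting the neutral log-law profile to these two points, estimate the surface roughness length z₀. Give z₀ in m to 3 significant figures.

z₀ ≈ 0.000639 m

Log law: V(z) ∝ ln(z/z₀). With r = V₁/V₂ = 11.3/13.57 = 0.83272,
r · ln(z₂/z₀) = ln(z₁/z₀) ⇒ ln z₀ = (ln z₁ − r·ln z₂)/(1 − r)
ln z₀ = (2.99573 − 0.83272×5.07517) / 0.16728 = -7.3557
z₀ = exp(-7.3557) = 0.0006390 m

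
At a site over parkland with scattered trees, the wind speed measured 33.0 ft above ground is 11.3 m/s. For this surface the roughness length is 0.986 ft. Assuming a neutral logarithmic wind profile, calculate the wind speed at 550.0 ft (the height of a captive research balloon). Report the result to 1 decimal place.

Log law: V(z) ∝ ln(z/z₀), so V₂/V₁ = ln(z₂/z₀) / ln(z₁/z₀).
ln(550.0/0.986) = 6.3240, ln(33.0/0.986) = 3.5106
V₂ = 11.3 × 6.3240/3.5106 = 11.3 × 1.8014 = 20.3559 m/s

20.4 m/s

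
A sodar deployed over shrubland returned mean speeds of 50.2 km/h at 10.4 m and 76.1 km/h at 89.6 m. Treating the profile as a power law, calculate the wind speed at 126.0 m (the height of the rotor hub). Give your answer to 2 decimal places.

81.28 km/h

First find α: α = ln(V₂/V₁)/ln(z₂/z₁) = ln(76.1/50.2)/ln(89.6/10.4) = 0.41603/2.15355 = 0.1932
Extrapolate from 89.6 m to 126.0 m: V₃ = 76.1 × (126.0/89.6)^0.1932 = 76.1 × 1.0681 = 81.2808 km/h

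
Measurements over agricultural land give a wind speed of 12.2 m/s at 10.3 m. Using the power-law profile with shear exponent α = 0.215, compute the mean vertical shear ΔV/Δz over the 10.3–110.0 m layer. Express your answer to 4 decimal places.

Power law: V₂ = V₁ · (z₂/z₁)^α = 12.2 × (10.6796)^0.215 = 20.3002 m/s
ΔV/Δz = (20.3002 − 12.2)/(110.0 − 10.3) = 8.1002/99.7000 = 0.08125 m/s/m

0.0812 m/s/m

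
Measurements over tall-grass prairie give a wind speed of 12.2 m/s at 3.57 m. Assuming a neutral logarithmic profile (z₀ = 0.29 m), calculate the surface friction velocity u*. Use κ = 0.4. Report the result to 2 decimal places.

Log law: V(z) = (u*/κ) · ln(z/z₀) ⇒ u* = κ · V / ln(z/z₀)
u* = 0.4 × 12.2 / ln(3.57/0.29) = 0.4 × 12.2 / 2.5104
   = 4.8800 / 2.5104 = 1.9439 m/s

u* ≈ 1.94 m/s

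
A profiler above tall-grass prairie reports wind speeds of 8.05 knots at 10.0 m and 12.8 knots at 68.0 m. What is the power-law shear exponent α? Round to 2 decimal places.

α ≈ 0.24

Power law: V₂/V₁ = (z₂/z₁)^α ⇒ α = ln(V₂/V₁) / ln(z₂/z₁)
α = ln(12.8/8.05) / ln(68.0/10.0) = ln(1.5901) / ln(6.8000)
  = 0.46377 / 1.91692 = 0.24194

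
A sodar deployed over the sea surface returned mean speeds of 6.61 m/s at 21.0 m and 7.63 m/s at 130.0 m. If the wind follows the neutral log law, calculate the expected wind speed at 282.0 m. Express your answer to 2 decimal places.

Log law: V ∝ ln(z/z₀). From the pair, with r = V₁/V₂ = 0.86632,
ln z₀ = (ln z₁ − r·ln z₂)/(1 − r) = (3.0445 − 0.86632×4.8675)/0.13368 = -8.7693 → z₀ = 0.0001554 m
V₃ = V₁ · ln(z₃/z₀)/ln(z₁/z₀) = 6.61 × 14.4112/11.8138 = 8.0633 m/s

8.06 m/s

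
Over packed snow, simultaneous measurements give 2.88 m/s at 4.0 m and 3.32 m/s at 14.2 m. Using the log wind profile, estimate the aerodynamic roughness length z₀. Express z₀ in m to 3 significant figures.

z₀ ≈ 0.00100 m

Log law: V(z) ∝ ln(z/z₀). With r = V₁/V₂ = 2.88/3.32 = 0.86747,
r · ln(z₂/z₀) = ln(z₁/z₀) ⇒ ln z₀ = (ln z₁ − r·ln z₂)/(1 − r)
ln z₀ = (1.38629 − 0.86747×2.65324) / 0.13253 = -6.9065
z₀ = exp(-6.9065) = 0.001001 m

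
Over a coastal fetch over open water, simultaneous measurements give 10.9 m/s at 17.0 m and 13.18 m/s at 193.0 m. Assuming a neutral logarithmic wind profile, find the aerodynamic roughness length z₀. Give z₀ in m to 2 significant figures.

Log law: V(z) ∝ ln(z/z₀). With r = V₁/V₂ = 10.9/13.18 = 0.82701,
r · ln(z₂/z₀) = ln(z₁/z₀) ⇒ ln z₀ = (ln z₁ − r·ln z₂)/(1 − r)
ln z₀ = (2.83321 − 0.82701×5.26269) / 0.17299 = -8.7814
z₀ = exp(-8.7814) = 0.0001536 m

z₀ ≈ 0.00015 m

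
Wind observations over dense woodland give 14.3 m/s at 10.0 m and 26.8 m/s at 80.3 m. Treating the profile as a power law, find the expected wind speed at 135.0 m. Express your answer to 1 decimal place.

31.3 m/s

First find α: α = ln(V₂/V₁)/ln(z₂/z₁) = ln(26.8/14.3)/ln(80.3/10.0) = 0.62814/2.08318 = 0.3015
Extrapolate from 80.3 m to 135.0 m: V₃ = 26.8 × (135.0/80.3)^0.3015 = 26.8 × 1.1696 = 31.3448 m/s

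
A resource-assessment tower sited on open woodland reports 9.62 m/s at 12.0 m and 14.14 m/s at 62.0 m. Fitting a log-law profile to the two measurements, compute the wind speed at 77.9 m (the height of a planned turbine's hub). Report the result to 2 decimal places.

Log law: V ∝ ln(z/z₀). From the pair, with r = V₁/V₂ = 0.68034,
ln z₀ = (ln z₁ − r·ln z₂)/(1 − r) = (2.4849 − 0.68034×4.1271)/0.31966 = -1.0103 → z₀ = 0.3641 m
V₃ = V₁ · ln(z₃/z₀)/ln(z₁/z₀) = 9.62 × 5.3657/3.4952 = 14.7683 m/s

14.77 m/s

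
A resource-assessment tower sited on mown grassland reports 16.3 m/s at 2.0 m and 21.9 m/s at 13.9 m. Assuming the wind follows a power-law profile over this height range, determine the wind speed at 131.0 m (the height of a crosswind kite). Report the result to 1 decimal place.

30.8 m/s

First find α: α = ln(V₂/V₁)/ln(z₂/z₁) = ln(21.9/16.3)/ln(13.9/2.0) = 0.29532/1.93874 = 0.1523
Extrapolate from 13.9 m to 131.0 m: V₃ = 21.9 × (131.0/13.9)^0.1523 = 21.9 × 1.4074 = 30.8212 m/s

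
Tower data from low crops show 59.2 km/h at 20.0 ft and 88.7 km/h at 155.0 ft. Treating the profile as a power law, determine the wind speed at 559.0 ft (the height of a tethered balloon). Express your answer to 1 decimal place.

First find α: α = ln(V₂/V₁)/ln(z₂/z₁) = ln(88.7/59.2)/ln(155.0/20.0) = 0.40434/2.04769 = 0.1975
Extrapolate from 155.0 ft to 559.0 ft: V₃ = 88.7 × (559.0/155.0)^0.1975 = 88.7 × 1.2883 = 114.2681 km/h

114.3 km/h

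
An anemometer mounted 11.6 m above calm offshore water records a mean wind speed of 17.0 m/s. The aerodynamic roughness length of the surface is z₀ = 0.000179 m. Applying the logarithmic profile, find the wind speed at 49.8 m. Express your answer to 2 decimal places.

19.24 m/s

Log law: V(z) ∝ ln(z/z₀), so V₂/V₁ = ln(z₂/z₀) / ln(z₁/z₀).
ln(49.8/0.000179) = 12.5361, ln(11.6/0.000179) = 11.0791
V₂ = 17.0 × 12.5361/11.0791 = 17.0 × 1.1315 = 19.2357 m/s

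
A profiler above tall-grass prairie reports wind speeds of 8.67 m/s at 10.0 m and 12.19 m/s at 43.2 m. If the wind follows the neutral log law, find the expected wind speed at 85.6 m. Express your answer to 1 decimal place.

13.8 m/s

Log law: V ∝ ln(z/z₀). From the pair, with r = V₁/V₂ = 0.71124,
ln z₀ = (ln z₁ − r·ln z₂)/(1 − r) = (2.3026 − 0.71124×3.7658)/0.28876 = -1.3015 → z₀ = 0.2721 m
V₃ = V₁ · ln(z₃/z₀)/ln(z₁/z₀) = 8.67 × 5.7512/3.6041 = 13.8351 m/s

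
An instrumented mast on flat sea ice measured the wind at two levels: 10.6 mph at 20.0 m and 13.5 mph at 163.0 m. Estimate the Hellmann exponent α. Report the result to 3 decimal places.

α ≈ 0.115

Power law: V₂/V₁ = (z₂/z₁)^α ⇒ α = ln(V₂/V₁) / ln(z₂/z₁)
α = ln(13.5/10.6) / ln(163.0/20.0) = ln(1.2736) / ln(8.1500)
  = 0.24184 / 2.09802 = 0.11527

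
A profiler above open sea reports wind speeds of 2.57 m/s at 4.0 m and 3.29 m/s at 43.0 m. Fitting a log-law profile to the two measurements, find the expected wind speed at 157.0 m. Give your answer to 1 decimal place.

3.7 m/s

Log law: V ∝ ln(z/z₀). From the pair, with r = V₁/V₂ = 0.78116,
ln z₀ = (ln z₁ − r·ln z₂)/(1 − r) = (1.3863 − 0.78116×3.7612)/0.21884 = -7.0908 → z₀ = 0.0008327 m
V₃ = V₁ · ln(z₃/z₀)/ln(z₁/z₀) = 2.57 × 12.1470/8.4771 = 3.6826 m/s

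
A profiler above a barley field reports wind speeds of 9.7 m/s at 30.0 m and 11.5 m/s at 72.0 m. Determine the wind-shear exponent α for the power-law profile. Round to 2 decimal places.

α ≈ 0.19

Power law: V₂/V₁ = (z₂/z₁)^α ⇒ α = ln(V₂/V₁) / ln(z₂/z₁)
α = ln(11.5/9.7) / ln(72.0/30.0) = ln(1.1856) / ln(2.4000)
  = 0.17022 / 0.87547 = 0.19443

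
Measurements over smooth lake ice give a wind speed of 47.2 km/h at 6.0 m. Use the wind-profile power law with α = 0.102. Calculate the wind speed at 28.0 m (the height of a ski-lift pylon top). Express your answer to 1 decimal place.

55.2 km/h

Power-law profile: V₂ = V₁ · (z₂/z₁)^α
V₂ = 47.2 × (28.0/6.0)^0.102 = 47.2 × (4.6667)^0.102
    = 47.2 × 1.1701 = 55.2307 km/h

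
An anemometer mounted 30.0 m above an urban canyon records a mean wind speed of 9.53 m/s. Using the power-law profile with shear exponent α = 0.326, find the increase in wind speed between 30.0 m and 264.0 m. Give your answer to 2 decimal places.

9.83 m/s

Power law: V₂ = V₁ · (z₂/z₁)^α = 9.53 × (8.8000)^0.326 = 19.3640 m/s
ΔV = 19.3640 − 9.53 = 9.8340 m/s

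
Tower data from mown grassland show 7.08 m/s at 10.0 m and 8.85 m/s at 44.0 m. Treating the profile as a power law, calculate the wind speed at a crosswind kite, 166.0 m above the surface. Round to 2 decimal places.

First find α: α = ln(V₂/V₁)/ln(z₂/z₁) = ln(8.85/7.08)/ln(44.0/10.0) = 0.22314/1.48160 = 0.1506
Extrapolate from 44.0 m to 166.0 m: V₃ = 8.85 × (166.0/44.0)^0.1506 = 8.85 × 1.2214 = 10.8092 m/s

10.81 m/s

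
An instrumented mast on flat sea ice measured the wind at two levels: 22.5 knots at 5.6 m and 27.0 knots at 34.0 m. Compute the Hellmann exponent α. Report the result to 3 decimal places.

α ≈ 0.101

Power law: V₂/V₁ = (z₂/z₁)^α ⇒ α = ln(V₂/V₁) / ln(z₂/z₁)
α = ln(27.0/22.5) / ln(34.0/5.6) = ln(1.2000) / ln(6.0714)
  = 0.18232 / 1.80359 = 0.10109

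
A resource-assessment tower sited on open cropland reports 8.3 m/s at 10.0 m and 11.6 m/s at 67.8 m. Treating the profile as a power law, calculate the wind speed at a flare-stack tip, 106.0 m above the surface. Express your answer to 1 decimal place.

First find α: α = ln(V₂/V₁)/ln(z₂/z₁) = ln(11.6/8.3)/ln(67.8/10.0) = 0.33475/1.91398 = 0.1749
Extrapolate from 67.8 m to 106.0 m: V₃ = 11.6 × (106.0/67.8)^0.1749 = 11.6 × 1.0813 = 12.5430 m/s

12.5 m/s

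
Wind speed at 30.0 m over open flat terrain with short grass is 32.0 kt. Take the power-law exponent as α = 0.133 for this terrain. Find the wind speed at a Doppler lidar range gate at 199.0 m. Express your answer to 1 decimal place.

41.2 kt

Power-law profile: V₂ = V₁ · (z₂/z₁)^α
V₂ = 32.0 × (199.0/30.0)^0.133 = 32.0 × (6.6333)^0.133
    = 32.0 × 1.2861 = 41.1567 kt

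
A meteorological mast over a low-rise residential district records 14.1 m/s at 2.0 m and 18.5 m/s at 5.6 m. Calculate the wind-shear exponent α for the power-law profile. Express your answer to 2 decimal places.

Power law: V₂/V₁ = (z₂/z₁)^α ⇒ α = ln(V₂/V₁) / ln(z₂/z₁)
α = ln(18.5/14.1) / ln(5.6/2.0) = ln(1.3121) / ln(2.8000)
  = 0.27160 / 1.02962 = 0.26378

α ≈ 0.26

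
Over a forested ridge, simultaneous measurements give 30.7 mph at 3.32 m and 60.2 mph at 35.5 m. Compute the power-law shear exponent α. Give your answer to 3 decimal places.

Power law: V₂/V₁ = (z₂/z₁)^α ⇒ α = ln(V₂/V₁) / ln(z₂/z₁)
α = ln(60.2/30.7) / ln(35.5/3.32) = ln(1.9609) / ln(10.6928)
  = 0.67341 / 2.36957 = 0.28419

α ≈ 0.284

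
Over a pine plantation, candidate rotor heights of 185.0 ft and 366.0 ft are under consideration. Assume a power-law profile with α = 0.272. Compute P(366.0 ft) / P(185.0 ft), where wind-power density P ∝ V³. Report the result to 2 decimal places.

1.74

Speed ratio: V_B/V_A = (z_B/z_A)^α = (366.0/185.0)^0.272 = (1.9784)^0.272 = 1.20392
Power-density ratio: P_B/P_A = (V_B/V_A)³ = (1.20392)³ = 1.74497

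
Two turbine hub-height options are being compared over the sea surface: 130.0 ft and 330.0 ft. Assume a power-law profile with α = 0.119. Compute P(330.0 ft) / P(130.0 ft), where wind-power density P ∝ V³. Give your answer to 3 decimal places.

1.395

Speed ratio: V_B/V_A = (z_B/z_A)^α = (330.0/130.0)^0.119 = (2.5385)^0.119 = 1.11723
Power-density ratio: P_B/P_A = (V_B/V_A)³ = (1.11723)³ = 1.39454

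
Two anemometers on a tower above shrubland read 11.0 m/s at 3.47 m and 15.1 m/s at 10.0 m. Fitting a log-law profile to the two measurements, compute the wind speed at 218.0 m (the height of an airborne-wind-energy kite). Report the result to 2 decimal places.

Log law: V ∝ ln(z/z₀). From the pair, with r = V₁/V₂ = 0.72848,
ln z₀ = (ln z₁ − r·ln z₂)/(1 − r) = (1.2442 − 0.72848×2.3026)/0.27152 = -1.5955 → z₀ = 0.2028 m
V₃ = V₁ · ln(z₃/z₀)/ln(z₁/z₀) = 11.0 × 6.9800/2.8397 = 27.0383 m/s

27.04 m/s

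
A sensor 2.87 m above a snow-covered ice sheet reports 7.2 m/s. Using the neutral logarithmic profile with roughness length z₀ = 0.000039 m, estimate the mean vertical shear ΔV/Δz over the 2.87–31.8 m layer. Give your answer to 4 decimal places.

Log law: V₂ = V₁ · ln(z₂/z₀)/ln(z₁/z₀) = 7.2 × 13.6114/11.2063 = 8.7453 m/s
ΔV/Δz = (8.7453 − 7.2)/(31.8 − 2.87) = 1.5453/28.9300 = 0.05342 m/s/m

0.0534 m/s/m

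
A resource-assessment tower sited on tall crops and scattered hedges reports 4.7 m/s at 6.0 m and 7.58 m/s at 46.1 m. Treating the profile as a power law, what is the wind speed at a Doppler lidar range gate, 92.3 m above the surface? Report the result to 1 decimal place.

8.9 m/s

First find α: α = ln(V₂/V₁)/ln(z₂/z₁) = ln(7.58/4.7)/ln(46.1/6.0) = 0.47795/2.03905 = 0.2344
Extrapolate from 46.1 m to 92.3 m: V₃ = 7.58 × (92.3/46.1)^0.2344 = 7.58 × 1.1767 = 8.9195 m/s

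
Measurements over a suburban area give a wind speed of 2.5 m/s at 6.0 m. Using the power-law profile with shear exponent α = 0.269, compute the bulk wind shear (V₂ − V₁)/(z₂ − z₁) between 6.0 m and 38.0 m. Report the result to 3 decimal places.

Power law: V₂ = V₁ · (z₂/z₁)^α = 2.5 × (6.3333)^0.269 = 4.1075 m/s
ΔV/Δz = (4.1075 − 2.5)/(38.0 − 6.0) = 1.6075/32.0000 = 0.05023 m/s/m

0.050 m/s/m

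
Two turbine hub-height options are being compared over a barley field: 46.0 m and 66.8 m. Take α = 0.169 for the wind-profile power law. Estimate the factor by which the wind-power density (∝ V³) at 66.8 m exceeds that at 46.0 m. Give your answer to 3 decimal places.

Speed ratio: V_B/V_A = (z_B/z_A)^α = (66.8/46.0)^0.169 = (1.4522)^0.169 = 1.06508
Power-density ratio: P_B/P_A = (V_B/V_A)³ = (1.06508)³ = 1.20821

1.208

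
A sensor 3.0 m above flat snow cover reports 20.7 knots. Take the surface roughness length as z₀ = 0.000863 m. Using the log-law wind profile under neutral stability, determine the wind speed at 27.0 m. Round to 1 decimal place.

Log law: V(z) ∝ ln(z/z₀), so V₂/V₁ = ln(z₂/z₀) / ln(z₁/z₀).
ln(27.0/0.000863) = 10.3509, ln(3.0/0.000863) = 8.1537
V₂ = 20.7 × 10.3509/8.1537 = 20.7 × 1.2695 = 26.2781 knots

26.3 knots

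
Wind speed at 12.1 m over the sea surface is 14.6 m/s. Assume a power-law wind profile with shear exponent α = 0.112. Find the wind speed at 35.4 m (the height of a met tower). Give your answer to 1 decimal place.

16.5 m/s

Power-law profile: V₂ = V₁ · (z₂/z₁)^α
V₂ = 14.6 × (35.4/12.1)^0.112 = 14.6 × (2.9256)^0.112
    = 14.6 × 1.1278 = 16.4653 m/s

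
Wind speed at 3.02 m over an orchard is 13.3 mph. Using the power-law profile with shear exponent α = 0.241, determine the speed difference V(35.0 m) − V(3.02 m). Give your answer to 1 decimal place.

10.7 mph

Power law: V₂ = V₁ · (z₂/z₁)^α = 13.3 × (11.5894)^0.241 = 24.0044 mph
ΔV = 24.0044 − 13.3 = 10.7044 mph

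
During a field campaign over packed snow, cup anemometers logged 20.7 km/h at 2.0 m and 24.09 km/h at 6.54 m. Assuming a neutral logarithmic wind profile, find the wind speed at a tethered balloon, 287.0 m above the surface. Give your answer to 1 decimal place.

Log law: V ∝ ln(z/z₀). From the pair, with r = V₁/V₂ = 0.85928,
ln z₀ = (ln z₁ − r·ln z₂)/(1 − r) = (0.6931 − 0.85928×1.8779)/0.14072 = -6.5414 → z₀ = 0.001442 m
V₃ = V₁ · ln(z₃/z₀)/ln(z₁/z₀) = 20.7 × 12.2009/7.2346 = 34.9100 km/h

34.9 km/h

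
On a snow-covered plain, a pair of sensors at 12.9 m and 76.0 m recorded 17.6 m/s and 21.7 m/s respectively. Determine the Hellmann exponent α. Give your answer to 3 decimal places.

α ≈ 0.118

Power law: V₂/V₁ = (z₂/z₁)^α ⇒ α = ln(V₂/V₁) / ln(z₂/z₁)
α = ln(21.7/17.6) / ln(76.0/12.9) = ln(1.2330) / ln(5.8915)
  = 0.20941 / 1.77351 = 0.11808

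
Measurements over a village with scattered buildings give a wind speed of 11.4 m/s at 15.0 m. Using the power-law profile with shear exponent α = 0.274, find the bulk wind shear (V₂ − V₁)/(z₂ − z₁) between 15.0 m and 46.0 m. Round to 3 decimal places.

Power law: V₂ = V₁ · (z₂/z₁)^α = 11.4 × (3.0667)^0.274 = 15.4971 m/s
ΔV/Δz = (15.4971 − 11.4)/(46.0 − 15.0) = 4.0971/31.0000 = 0.13217 m/s/m

0.132 m/s/m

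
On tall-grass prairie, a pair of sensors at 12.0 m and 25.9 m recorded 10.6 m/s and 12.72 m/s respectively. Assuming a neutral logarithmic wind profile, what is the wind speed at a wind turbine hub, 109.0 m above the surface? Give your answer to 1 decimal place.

16.7 m/s

Log law: V ∝ ln(z/z₀). From the pair, with r = V₁/V₂ = 0.83333,
ln z₀ = (ln z₁ − r·ln z₂)/(1 − r) = (2.4849 − 0.83333×3.2542)/0.16667 = -1.3618 → z₀ = 0.2562 m
V₃ = V₁ · ln(z₃/z₀)/ln(z₁/z₀) = 10.6 × 6.0531/3.8467 = 16.6801 m/s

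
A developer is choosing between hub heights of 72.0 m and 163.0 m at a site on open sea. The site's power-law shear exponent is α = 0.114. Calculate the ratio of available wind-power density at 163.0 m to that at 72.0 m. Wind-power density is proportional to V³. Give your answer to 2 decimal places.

Speed ratio: V_B/V_A = (z_B/z_A)^α = (163.0/72.0)^0.114 = (2.2639)^0.114 = 1.09762
Power-density ratio: P_B/P_A = (V_B/V_A)³ = (1.09762)³ = 1.32239

1.32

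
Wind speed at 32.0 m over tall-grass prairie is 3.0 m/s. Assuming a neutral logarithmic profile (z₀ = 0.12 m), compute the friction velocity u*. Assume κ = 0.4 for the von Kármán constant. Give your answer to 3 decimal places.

Log law: V(z) = (u*/κ) · ln(z/z₀) ⇒ u* = κ · V / ln(z/z₀)
u* = 0.4 × 3.0 / ln(32.0/0.12) = 0.4 × 3.0 / 5.5860
   = 1.2000 / 5.5860 = 0.2148 m/s

u* ≈ 0.215 m/s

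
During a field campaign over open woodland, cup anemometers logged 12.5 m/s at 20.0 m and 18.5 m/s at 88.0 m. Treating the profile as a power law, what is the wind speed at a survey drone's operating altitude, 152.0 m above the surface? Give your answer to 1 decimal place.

First find α: α = ln(V₂/V₁)/ln(z₂/z₁) = ln(18.5/12.5)/ln(88.0/20.0) = 0.39204/1.48160 = 0.2646
Extrapolate from 88.0 m to 152.0 m: V₃ = 18.5 × (152.0/88.0)^0.2646 = 18.5 × 1.1556 = 21.3786 m/s

21.4 m/s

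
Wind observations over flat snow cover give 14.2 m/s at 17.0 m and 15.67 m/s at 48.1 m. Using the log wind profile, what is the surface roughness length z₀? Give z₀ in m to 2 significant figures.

Log law: V(z) ∝ ln(z/z₀). With r = V₁/V₂ = 14.2/15.67 = 0.90619,
r · ln(z₂/z₀) = ln(z₁/z₀) ⇒ ln z₀ = (ln z₁ − r·ln z₂)/(1 − r)
ln z₀ = (2.83321 − 0.90619×3.87328) / 0.09381 = -7.2137
z₀ = exp(-7.2137) = 0.0007364 m

z₀ ≈ 0.00074 m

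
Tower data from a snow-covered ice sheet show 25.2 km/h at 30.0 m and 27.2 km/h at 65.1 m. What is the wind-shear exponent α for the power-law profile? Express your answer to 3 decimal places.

Power law: V₂/V₁ = (z₂/z₁)^α ⇒ α = ln(V₂/V₁) / ln(z₂/z₁)
α = ln(27.2/25.2) / ln(65.1/30.0) = ln(1.0794) / ln(2.1700)
  = 0.07637 / 0.77473 = 0.09858

α ≈ 0.099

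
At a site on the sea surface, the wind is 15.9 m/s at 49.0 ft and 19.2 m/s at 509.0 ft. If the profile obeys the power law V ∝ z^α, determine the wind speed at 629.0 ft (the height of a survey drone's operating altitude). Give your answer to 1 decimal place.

19.5 m/s

First find α: α = ln(V₂/V₁)/ln(z₂/z₁) = ln(19.2/15.9)/ln(509.0/49.0) = 0.18859/2.34063 = 0.0806
Extrapolate from 509.0 ft to 629.0 ft: V₃ = 19.2 × (629.0/509.0)^0.0806 = 19.2 × 1.0172 = 19.5303 m/s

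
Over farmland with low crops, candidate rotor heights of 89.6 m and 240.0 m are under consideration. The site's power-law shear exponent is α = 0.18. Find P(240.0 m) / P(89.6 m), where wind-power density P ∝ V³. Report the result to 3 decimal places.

1.702

Speed ratio: V_B/V_A = (z_B/z_A)^α = (240.0/89.6)^0.18 = (2.6786)^0.18 = 1.19405
Power-density ratio: P_B/P_A = (V_B/V_A)³ = (1.19405)³ = 1.70242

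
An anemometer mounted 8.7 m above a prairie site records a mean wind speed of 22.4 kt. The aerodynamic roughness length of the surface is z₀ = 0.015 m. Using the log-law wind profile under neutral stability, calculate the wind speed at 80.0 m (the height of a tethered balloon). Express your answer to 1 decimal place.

Log law: V(z) ∝ ln(z/z₀), so V₂/V₁ = ln(z₂/z₀) / ln(z₁/z₀).
ln(80.0/0.015) = 8.5817, ln(8.7/0.015) = 6.3630
V₂ = 22.4 × 8.5817/6.3630 = 22.4 × 1.3487 = 30.2106 kt

30.2 kt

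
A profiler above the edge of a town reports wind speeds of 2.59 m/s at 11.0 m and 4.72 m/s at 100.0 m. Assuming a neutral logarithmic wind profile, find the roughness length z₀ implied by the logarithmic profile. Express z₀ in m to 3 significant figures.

Log law: V(z) ∝ ln(z/z₀). With r = V₁/V₂ = 2.59/4.72 = 0.54873,
r · ln(z₂/z₀) = ln(z₁/z₀) ⇒ ln z₀ = (ln z₁ − r·ln z₂)/(1 − r)
ln z₀ = (2.39790 − 0.54873×4.60517) / 0.45127 = -0.2861
z₀ = exp(-0.2861) = 0.7512 m

z₀ ≈ 0.751 m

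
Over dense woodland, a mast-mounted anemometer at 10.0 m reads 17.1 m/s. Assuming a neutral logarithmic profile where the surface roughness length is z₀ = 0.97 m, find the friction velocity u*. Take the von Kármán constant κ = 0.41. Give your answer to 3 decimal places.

Log law: V(z) = (u*/κ) · ln(z/z₀) ⇒ u* = κ · V / ln(z/z₀)
u* = 0.41 × 17.1 / ln(10.0/0.97) = 0.41 × 17.1 / 2.3330
   = 7.0110 / 2.3330 = 3.0051 m/s

u* ≈ 3.005 m/s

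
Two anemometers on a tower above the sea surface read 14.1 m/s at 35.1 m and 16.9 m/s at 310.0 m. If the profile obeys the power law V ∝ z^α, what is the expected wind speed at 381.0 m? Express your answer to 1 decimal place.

First find α: α = ln(V₂/V₁)/ln(z₂/z₁) = ln(16.9/14.1)/ln(310.0/35.1) = 0.18114/2.17837 = 0.0832
Extrapolate from 310.0 m to 381.0 m: V₃ = 16.9 × (381.0/310.0)^0.0832 = 16.9 × 1.0173 = 17.1923 m/s

17.2 m/s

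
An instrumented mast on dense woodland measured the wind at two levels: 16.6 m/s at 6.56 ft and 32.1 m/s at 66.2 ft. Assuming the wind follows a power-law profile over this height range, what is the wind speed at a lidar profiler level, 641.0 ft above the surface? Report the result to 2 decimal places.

61.35 m/s

First find α: α = ln(V₂/V₁)/ln(z₂/z₁) = ln(32.1/16.6)/ln(66.2/6.56) = 0.65945/2.31169 = 0.2853
Extrapolate from 66.2 ft to 641.0 ft: V₃ = 32.1 × (641.0/66.2)^0.2853 = 32.1 × 1.9111 = 61.3451 m/s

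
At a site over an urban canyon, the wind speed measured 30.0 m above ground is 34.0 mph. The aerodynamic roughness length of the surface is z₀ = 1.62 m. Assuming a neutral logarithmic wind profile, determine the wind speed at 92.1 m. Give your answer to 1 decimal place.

Log law: V(z) ∝ ln(z/z₀), so V₂/V₁ = ln(z₂/z₀) / ln(z₁/z₀).
ln(92.1/1.62) = 4.0404, ln(30.0/1.62) = 2.9188
V₂ = 34.0 × 4.0404/2.9188 = 34.0 × 1.3843 = 47.0661 mph

47.1 mph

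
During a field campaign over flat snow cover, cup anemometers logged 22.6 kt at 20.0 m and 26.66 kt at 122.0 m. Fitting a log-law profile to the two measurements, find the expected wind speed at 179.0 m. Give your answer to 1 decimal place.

27.5 kt

Log law: V ∝ ln(z/z₀). From the pair, with r = V₁/V₂ = 0.84771,
ln z₀ = (ln z₁ − r·ln z₂)/(1 − r) = (2.9957 − 0.84771×4.8040)/0.15229 = -7.0701 → z₀ = 0.0008501 m
V₃ = V₁ · ln(z₃/z₀)/ln(z₁/z₀) = 22.6 × 12.2575/10.0658 = 27.5207 kt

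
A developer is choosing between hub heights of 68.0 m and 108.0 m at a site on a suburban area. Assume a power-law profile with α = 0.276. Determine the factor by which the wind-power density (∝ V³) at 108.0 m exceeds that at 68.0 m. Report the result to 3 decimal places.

1.467

Speed ratio: V_B/V_A = (z_B/z_A)^α = (108.0/68.0)^0.276 = (1.5882)^0.276 = 1.13619
Power-density ratio: P_B/P_A = (V_B/V_A)³ = (1.13619)³ = 1.46675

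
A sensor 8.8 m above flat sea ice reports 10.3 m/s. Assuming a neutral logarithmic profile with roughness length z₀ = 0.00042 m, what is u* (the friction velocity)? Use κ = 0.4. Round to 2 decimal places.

Log law: V(z) = (u*/κ) · ln(z/z₀) ⇒ u* = κ · V / ln(z/z₀)
u* = 0.4 × 10.3 / ln(8.8/0.00042) = 0.4 × 10.3 / 9.9500
   = 4.1200 / 9.9500 = 0.4141 m/s

u* ≈ 0.41 m/s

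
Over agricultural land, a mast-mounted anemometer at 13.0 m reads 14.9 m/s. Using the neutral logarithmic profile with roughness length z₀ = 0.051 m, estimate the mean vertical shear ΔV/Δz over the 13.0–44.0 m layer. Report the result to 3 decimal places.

Log law: V₂ = V₁ · ln(z₂/z₀)/ln(z₁/z₀) = 14.9 × 6.7601/5.5409 = 18.1787 m/s
ΔV/Δz = (18.1787 − 14.9)/(44.0 − 13.0) = 3.2787/31.0000 = 0.10576 m/s/m

0.106 m/s/m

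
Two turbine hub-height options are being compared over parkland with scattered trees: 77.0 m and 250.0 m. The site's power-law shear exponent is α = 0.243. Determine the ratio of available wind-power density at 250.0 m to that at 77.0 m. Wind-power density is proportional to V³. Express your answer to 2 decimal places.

2.36

Speed ratio: V_B/V_A = (z_B/z_A)^α = (250.0/77.0)^0.243 = (3.2468)^0.243 = 1.33132
Power-density ratio: P_B/P_A = (V_B/V_A)³ = (1.33132)³ = 2.35964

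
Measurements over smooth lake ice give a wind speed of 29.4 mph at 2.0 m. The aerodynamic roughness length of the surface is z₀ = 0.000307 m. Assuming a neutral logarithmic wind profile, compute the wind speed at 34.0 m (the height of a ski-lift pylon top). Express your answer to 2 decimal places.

Log law: V(z) ∝ ln(z/z₀), so V₂/V₁ = ln(z₂/z₀) / ln(z₁/z₀).
ln(34.0/0.000307) = 11.6150, ln(2.0/0.000307) = 8.7818
V₂ = 29.4 × 11.6150/8.7818 = 29.4 × 1.3226 = 38.8851 mph

38.89 mph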